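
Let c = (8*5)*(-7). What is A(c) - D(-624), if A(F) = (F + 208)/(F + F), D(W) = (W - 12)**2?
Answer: -28314711/70 ≈ -4.0450e+5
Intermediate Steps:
D(W) = (-12 + W)**2
c = -280 (c = 40*(-7) = -280)
A(F) = (208 + F)/(2*F) (A(F) = (208 + F)/((2*F)) = (208 + F)*(1/(2*F)) = (208 + F)/(2*F))
A(c) - D(-624) = (1/2)*(208 - 280)/(-280) - (-12 - 624)**2 = (1/2)*(-1/280)*(-72) - 1*(-636)**2 = 9/70 - 1*404496 = 9/70 - 404496 = -28314711/70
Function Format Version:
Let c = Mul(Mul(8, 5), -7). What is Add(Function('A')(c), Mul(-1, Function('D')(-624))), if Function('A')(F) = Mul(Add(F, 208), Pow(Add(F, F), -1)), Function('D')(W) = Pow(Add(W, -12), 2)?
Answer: Rational(-28314711, 70) ≈ -4.0450e+5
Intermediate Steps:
Function('D')(W) = Pow(Add(-12, W), 2)
c = -280 (c = Mul(40, -7) = -280)
Function('A')(F) = Mul(Rational(1, 2), Pow(F, -1), Add(208, F)) (Function('A')(F) = Mul(Add(208, F), Pow(Mul(2, F), -1)) = Mul(Add(208, F), Mul(Rational(1, 2), Pow(F, -1))) = Mul(Rational(1, 2), Pow(F, -1), Add(208, F)))
Add(Function('A')(c), Mul(-1, Function('D')(-624))) = Add(Mul(Rational(1, 2), Pow(-280, -1), Add(208, -280)), Mul(-1, Pow(Add(-12, -624), 2))) = Add(Mul(Rational(1, 2), Rational(-1, 280), -72), Mul(-1, Pow(-636, 2))) = Add(Rational(9, 70), Mul(-1, 404496)) = Add(Rational(9, 70), -404496) = Rational(-28314711, 70)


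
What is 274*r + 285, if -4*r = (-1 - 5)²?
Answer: -2181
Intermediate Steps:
r = -9 (r = -(-1 - 5)²/4 = -¼*(-6)² = -¼*36 = -9)
274*r + 285 = 274*(-9) + 285 = -2466 + 285 = -2181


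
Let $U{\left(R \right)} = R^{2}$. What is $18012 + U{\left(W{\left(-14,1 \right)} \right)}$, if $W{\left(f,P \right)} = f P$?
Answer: $18208$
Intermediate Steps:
$W{\left(f,P \right)} = P f$
$18012 + U{\left(W{\left(-14,1 \right)} \right)} = 18012 + \left(1 \left(-14\right)\right)^{2} = 18012 + \left(-14\right)^{2} = 18012 + 196 = 18208$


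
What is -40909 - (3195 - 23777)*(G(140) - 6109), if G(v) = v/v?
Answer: -125755765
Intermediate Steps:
G(v) = 1
-40909 - (3195 - 23777)*(G(140) - 6109) = -40909 - (3195 - 23777)*(1 - 6109) = -40909 - (-20582)*(-6108) = -40909 - 1*125714856 = -40909 - 125714856 = -125755765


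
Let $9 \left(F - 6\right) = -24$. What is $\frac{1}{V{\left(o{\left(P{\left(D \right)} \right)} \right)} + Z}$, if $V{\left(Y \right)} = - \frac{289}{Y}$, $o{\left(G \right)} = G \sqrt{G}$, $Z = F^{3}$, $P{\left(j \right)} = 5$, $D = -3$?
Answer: $\frac{3375000}{64113191} + \frac{1053405 \sqrt{5}}{64113191} \approx 0.089381$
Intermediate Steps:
$F = \frac{10}{3}$ ($F = 6 + \frac{1}{9} \left(-24\right) = 6 - \frac{8}{3} = \frac{10}{3} \approx 3.3333$)
$Z = \frac{1000}{27}$ ($Z = \left(\frac{10}{3}\right)^{3} = \frac{1000}{27} \approx 37.037$)
$o{\left(G \right)} = G^{\frac{3}{2}}$
$\frac{1}{V{\left(o{\left(P{\left(D \right)} \right)} \right)} + Z} = \frac{1}{- \frac{289}{5^{\frac{3}{2}}} + \frac{1000}{27}} = \frac{1}{- \frac{289}{5 \sqrt{5}} + \frac{1000}{27}} = \frac{1}{- 289 \frac{\sqrt{5}}{25} + \frac{1000}{27}} = \frac{1}{- \frac{289 \sqrt{5}}{25} + \frac{1000}{27}} = \frac{1}{\frac{1000}{27} - \frac{289 \sqrt{5}}{25}}$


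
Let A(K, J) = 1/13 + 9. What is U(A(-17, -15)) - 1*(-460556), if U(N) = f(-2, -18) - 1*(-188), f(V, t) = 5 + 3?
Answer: 460752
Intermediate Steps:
f(V, t) = 8
A(K, J) = 118/13 (A(K, J) = 1/13 + 9 = 118/13)
U(N) = 196 (U(N) = 8 - 1*(-188) = 8 + 188 = 196)
U(A(-17, -15)) - 1*(-460556) = 196 - 1*(-460556) = 196 + 460556 = 460752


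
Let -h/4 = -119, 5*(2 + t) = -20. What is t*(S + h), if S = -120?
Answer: -2136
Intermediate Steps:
t = -6 (t = -2 + (1/5)*(-20) = -2 - 4 = -6)
h = 476 (h = -4*(-119) = 476)
t*(S + h) = -6*(-120 + 476) = -6*356 = -2136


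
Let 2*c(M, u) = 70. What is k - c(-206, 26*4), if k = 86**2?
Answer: 7361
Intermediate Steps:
c(M, u) = 35 (c(M, u) = (1/2)*70 = 35)
k = 7396
k - c(-206, 26*4) = 7396 - 1*35 = 7396 - 35 = 7361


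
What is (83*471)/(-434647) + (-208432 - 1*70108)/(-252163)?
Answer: 111208767221/109601891461 ≈ 1.0147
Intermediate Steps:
(83*471)/(-434647) + (-208432 - 1*70108)/(-252163) = 39093*(-1/434647) + (-208432 - 70108)*(-1/252163) = -39093/434647 - 278540*(-1/252163) = -39093/434647 + 278540/252163 = 111208767221/109601891461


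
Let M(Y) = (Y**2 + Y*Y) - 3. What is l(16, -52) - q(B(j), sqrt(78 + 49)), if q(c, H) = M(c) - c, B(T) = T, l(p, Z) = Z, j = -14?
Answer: -455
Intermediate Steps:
M(Y) = -3 + 2*Y**2 (M(Y) = (Y**2 + Y**2) - 3 = 2*Y**2 - 3 = -3 + 2*Y**2)
q(c, H) = -3 - c + 2*c**2 (q(c, H) = (-3 + 2*c**2) - c = -3 - c + 2*c**2)
l(16, -52) - q(B(j), sqrt(78 + 49)) = -52 - (-3 - 1*(-14) + 2*(-14)**2) = -52 - (-3 + 14 + 2*196) = -52 - (-3 + 14 + 392) = -52 - 1*403 = -52 - 403 = -455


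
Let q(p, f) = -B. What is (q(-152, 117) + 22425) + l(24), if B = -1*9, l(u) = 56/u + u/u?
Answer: 67312/3 ≈ 22437.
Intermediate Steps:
l(u) = 1 + 56/u (l(u) = 56/u + 1 = 1 + 56/u)
B = -9
q(p, f) = 9 (q(p, f) = -1*(-9) = 9)
(q(-152, 117) + 22425) + l(24) = (9 + 22425) + (56 + 24)/24 = 22434 + (1/24)*80 = 22434 + 10/3 = 67312/3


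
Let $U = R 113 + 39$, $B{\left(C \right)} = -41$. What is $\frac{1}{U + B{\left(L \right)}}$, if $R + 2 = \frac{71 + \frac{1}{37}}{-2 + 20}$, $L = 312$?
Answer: $\frac{37}{8062} \approx 0.0045894$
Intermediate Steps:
$R = \frac{72}{37}$ ($R = -2 + \frac{71 + \frac{1}{37}}{-2 + 20} = -2 + \frac{71 + \frac{1}{37}}{18} = -2 + \frac{2628}{37} \cdot \frac{1}{18} = -2 + \frac{146}{37} = \frac{72}{37} \approx 1.9459$)
$U = \frac{9579}{37}$ ($U = \frac{72}{37} \cdot 113 + 39 = \frac{8136}{37} + 39 = \frac{9579}{37} \approx 258.89$)
$\frac{1}{U + B{\left(L \right)}} = \frac{1}{\frac{9579}{37} - 41} = \frac{1}{\frac{8062}{37}} = \frac{37}{8062}$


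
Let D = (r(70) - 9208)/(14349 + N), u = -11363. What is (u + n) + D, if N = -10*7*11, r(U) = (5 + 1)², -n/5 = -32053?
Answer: 2021931086/13579 ≈ 1.4890e+5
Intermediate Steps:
n = 160265 (n = -5*(-32053) = 160265)
r(U) = 36 (r(U) = 6² = 36)
N = -770 (N = -70*11 = -770)
D = -9172/13579 (D = (36 - 9208)/(14349 - 770) = -9172/13579 ≈ -0.67546)
(u + n) + D = (-11363 + 160265) - 9172/13579 = 148902 - 9172/13579 = 2021931086/13579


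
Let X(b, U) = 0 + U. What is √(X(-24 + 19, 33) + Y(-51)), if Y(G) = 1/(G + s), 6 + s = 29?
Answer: √6461/14 ≈ 5.7415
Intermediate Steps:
s = 23 (s = -6 + 29 = 23)
X(b, U) = U
Y(G) = 1/(23 + G) (Y(G) = 1/(G + 23) = 1/(23 + G))
√(X(-24 + 19, 33) + Y(-51)) = √(33 + 1/(23 - 51)) = √(33 + 1/(-28)) = √(33 - 1/28) = √(923/28) = √6461/14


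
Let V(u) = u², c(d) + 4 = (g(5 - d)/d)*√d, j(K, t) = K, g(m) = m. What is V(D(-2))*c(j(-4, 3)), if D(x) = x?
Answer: -16 - 18*I ≈ -16.0 - 18.0*I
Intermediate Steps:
c(d) = -4 + (5 - d)/√d (c(d) = -4 + ((5 - d)/d)*√d = -4 + (5 - d)/√d)
V(D(-2))*c(j(-4, 3)) = (-2)²*(-4 - √(-4) + 5/√(-4)) = 4*(-4 - 2*I + 5*(-I/2)) = 4*(-4 - 2*I - 5*I/2) = 4*(-4 - 9*I/2) = -16 - 18*I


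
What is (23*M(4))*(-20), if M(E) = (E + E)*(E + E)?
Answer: -29440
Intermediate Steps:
M(E) = 4*E² (M(E) = (2*E)*(2*E) = 4*E²)
(23*M(4))*(-20) = (23*(4*4²))*(-20) = (23*(4*16))*(-20) = (23*64)*(-20) = 1472*(-20) = -29440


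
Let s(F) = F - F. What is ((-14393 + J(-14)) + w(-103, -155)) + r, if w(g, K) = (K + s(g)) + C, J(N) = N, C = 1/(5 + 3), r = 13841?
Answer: -5767/8 ≈ -720.88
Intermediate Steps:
C = ⅛ (C = 1/8 = ⅛ ≈ 0.12500)
s(F) = 0
w(g, K) = ⅛ + K (w(g, K) = (K + 0) + ⅛ = K + ⅛ = ⅛ + K)
((-14393 + J(-14)) + w(-103, -155)) + r = ((-14393 - 14) + (⅛ - 155)) + 13841 = (-14407 - 1239/8) + 13841 = -116495/8 + 13841 = -5767/8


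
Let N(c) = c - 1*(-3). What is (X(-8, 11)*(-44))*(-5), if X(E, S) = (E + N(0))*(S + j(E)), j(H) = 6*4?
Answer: -38500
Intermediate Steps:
j(H) = 24
N(c) = 3 + c (N(c) = c + 3 = 3 + c)
X(E, S) = (3 + E)*(24 + S) (X(E, S) = (E + (3 + 0))*(S + 24) = (E + 3)*(24 + S) = (3 + E)*(24 + S))
(X(-8, 11)*(-44))*(-5) = ((72 + 3*11 + 24*(-8) - 8*11)*(-44))*(-5) = ((72 + 33 - 192 - 88)*(-44))*(-5) = -175*(-44)*(-5) = 7700*(-5) = -38500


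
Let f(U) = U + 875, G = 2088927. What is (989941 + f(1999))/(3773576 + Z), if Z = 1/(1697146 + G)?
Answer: 3758870065495/14287034207049 ≈ 0.26310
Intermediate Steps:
f(U) = 875 + U
Z = 1/3786073 (Z = 1/(1697146 + 2088927) = 1/3786073 ≈ 2.6413e-7)
(989941 + f(1999))/(3773576 + Z) = (989941 + (875 + 1999))/(3773576 + 1/3786073) = (989941 + 2874)/(14287034207049/3786073) = 992815*(3786073/14287034207049) = 3758870065495/14287034207049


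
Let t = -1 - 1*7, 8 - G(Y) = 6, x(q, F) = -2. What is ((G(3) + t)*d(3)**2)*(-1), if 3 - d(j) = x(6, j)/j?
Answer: 242/3 ≈ 80.667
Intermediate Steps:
d(j) = 3 + 2/j (d(j) = 3 - (-2)/j = 3 + 2/j)
G(Y) = 2 (G(Y) = 8 - 1*6 = 8 - 6 = 2)
t = -8 (t = -1 - 7 = -8)
((G(3) + t)*d(3)**2)*(-1) = ((2 - 8)*(3 + 2/3)**2)*(-1) = -6*(3 + 2*(1/3))**2*(-1) = -6*(3 + 2/3)**2*(-1) = -6*(11/3)**2*(-1) = -6*121/9*(-1) = -242/3*(-1) = 242/3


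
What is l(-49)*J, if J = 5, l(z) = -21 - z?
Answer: 140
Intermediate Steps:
l(-49)*J = (-21 - 1*(-49))*5 = (-21 + 49)*5 = 28*5 = 140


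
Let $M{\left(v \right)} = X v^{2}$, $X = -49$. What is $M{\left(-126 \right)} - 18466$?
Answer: $-796390$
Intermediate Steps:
$M{\left(v \right)} = - 49 v^{2}$
$M{\left(-126 \right)} - 18466 = - 49 \left(-126\right)^{2} - 18466 = \left(-49\right) 15876 - 18466 = -777924 - 18466 = -796390$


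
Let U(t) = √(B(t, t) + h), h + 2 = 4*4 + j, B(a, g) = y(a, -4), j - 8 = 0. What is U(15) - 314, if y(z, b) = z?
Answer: -314 + √37 ≈ -307.92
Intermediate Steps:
j = 8 (j = 8 + 0 = 8)
B(a, g) = a
h = 22 (h = -2 + (4*4 + 8) = -2 + (16 + 8) = -2 + 24 = 22)
U(t) = √(22 + t) (U(t) = √(t + 22) = √(22 + t))
U(15) - 314 = √(22 + 15) - 314 = √37 - 314 = -314 + √37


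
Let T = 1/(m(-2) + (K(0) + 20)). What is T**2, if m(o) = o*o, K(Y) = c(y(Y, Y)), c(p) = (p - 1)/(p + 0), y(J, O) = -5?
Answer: 25/15876 ≈ 0.0015747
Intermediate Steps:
c(p) = (-1 + p)/p
K(Y) = 6/5 (K(Y) = (-1 - 5)/(-5) = -1/5*(-6) = 6/5)
m(o) = o**2
T = 5/126 (T = 1/((-2)**2 + (6/5 + 20)) = 1/(4 + 106/5) = 1/(126/5) = 5/126 ≈ 0.039683)
T**2 = (5/126)**2 = 25/15876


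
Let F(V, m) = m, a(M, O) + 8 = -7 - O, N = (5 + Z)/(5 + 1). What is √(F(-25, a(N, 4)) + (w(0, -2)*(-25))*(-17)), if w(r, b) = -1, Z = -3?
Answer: 2*I*√111 ≈ 21.071*I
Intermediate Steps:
N = ⅓ (N = (5 - 3)/(5 + 1) = 2/6 = 2*(⅙) = ⅓ ≈ 0.33333)
a(M, O) = -15 - O (a(M, O) = -8 + (-7 - O) = -15 - O)
√(F(-25, a(N, 4)) + (w(0, -2)*(-25))*(-17)) = √((-15 - 1*4) - 1*(-25)*(-17)) = √((-15 - 4) + 25*(-17)) = √(-19 - 425) = √(-444) = 2*I*√111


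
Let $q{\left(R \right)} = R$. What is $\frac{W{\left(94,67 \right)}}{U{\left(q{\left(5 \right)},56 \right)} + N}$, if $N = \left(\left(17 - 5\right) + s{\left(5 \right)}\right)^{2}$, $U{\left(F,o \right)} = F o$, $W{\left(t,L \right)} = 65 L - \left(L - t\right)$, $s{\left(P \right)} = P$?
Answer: $\frac{4382}{569} \approx 7.7012$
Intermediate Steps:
$W{\left(t,L \right)} = t + 64 L$
$N = 289$ ($N = \left(\left(17 - 5\right) + 5\right)^{2} = \left(12 + 5\right)^{2} = 17^{2} = 289$)
$\frac{W{\left(94,67 \right)}}{U{\left(q{\left(5 \right)},56 \right)} + N} = \frac{94 + 64 \cdot 67}{5 \cdot 56 + 289} = \frac{94 + 4288}{280 + 289} = \frac{4382}{569}$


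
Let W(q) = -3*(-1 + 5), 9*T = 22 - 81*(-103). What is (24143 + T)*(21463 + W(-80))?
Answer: 4840461052/9 ≈ 5.3783e+8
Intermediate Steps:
T = 8365/9 (T = (22 - 81*(-103))/9 = (22 + 8343)/9 = (1/9)*8365 = 8365/9 ≈ 929.44)
W(q) = -12 (W(q) = -3*4 = -12)
(24143 + T)*(21463 + W(-80)) = (24143 + 8365/9)*(21463 - 12) = (225652/9)*21451 = 4840461052/9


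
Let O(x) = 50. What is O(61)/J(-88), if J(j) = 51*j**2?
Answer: 25/197472 ≈ 0.00012660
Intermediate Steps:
O(61)/J(-88) = 50/((51*(-88)**2)) = 50/((51*7744)) = 50/394944 = 50*(1/394944) = 25/197472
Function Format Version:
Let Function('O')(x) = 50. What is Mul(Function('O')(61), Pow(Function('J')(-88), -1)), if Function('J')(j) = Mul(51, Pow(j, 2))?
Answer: Rational(25, 197472) ≈ 0.00012660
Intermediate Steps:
Mul(Function('O')(61), Pow(Function('J')(-88), -1)) = Mul(50, Pow(Mul(51, Pow(-88, 2)), -1)) = Mul(50, Pow(Mul(51, 7744), -1)) = Mul(50, Pow(394944, -1)) = Mul(50, Rational(1, 394944)) = Rational(25, 197472)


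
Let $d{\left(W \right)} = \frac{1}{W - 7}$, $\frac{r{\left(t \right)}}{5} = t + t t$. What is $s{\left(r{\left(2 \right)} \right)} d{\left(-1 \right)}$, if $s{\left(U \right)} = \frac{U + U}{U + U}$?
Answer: $- \frac{1}{8} \approx -0.125$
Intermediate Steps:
$r{\left(t \right)} = 5 t + 5 t^{2}$ ($r{\left(t \right)} = 5 \left(t + t t\right) = 5 \left(t + t^{2}\right) = 5 t + 5 t^{2}$)
$s{\left(U \right)} = 1$ ($s{\left(U \right)} = \frac{2 U}{2 U} = 2 U \frac{1}{2 U} = 1$)
$d{\left(W \right)} = \frac{1}{-7 + W}$
$s{\left(r{\left(2 \right)} \right)} d{\left(-1 \right)} = 1 \frac{1}{-7 - 1} = 1 \frac{1}{-8} = 1 \left(- \frac{1}{8}\right) = - \frac{1}{8}$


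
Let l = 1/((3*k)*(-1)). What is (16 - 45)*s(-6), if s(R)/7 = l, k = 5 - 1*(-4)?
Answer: 203/27 ≈ 7.5185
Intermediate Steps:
k = 9 (k = 5 + 4 = 9)
l = -1/27 (l = 1/((3*9)*(-1)) = 1/(27*(-1)) = 1/(-27) = -1/27 ≈ -0.037037)
s(R) = -7/27 (s(R) = 7*(-1/27) = -7/27)
(16 - 45)*s(-6) = (16 - 45)*(-7/27) = -29*(-7/27) = 203/27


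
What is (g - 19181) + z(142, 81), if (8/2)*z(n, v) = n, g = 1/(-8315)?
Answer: -318389667/16630 ≈ -19146.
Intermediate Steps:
g = -1/8315 ≈ -0.00012026
z(n, v) = n/4
(g - 19181) + z(142, 81) = (-1/8315 - 19181) + (1/4)*142 = -159490016/8315 + 71/2 = -318389667/16630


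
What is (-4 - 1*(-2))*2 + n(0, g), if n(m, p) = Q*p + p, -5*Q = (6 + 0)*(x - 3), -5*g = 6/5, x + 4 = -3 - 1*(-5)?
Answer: -142/25 ≈ -5.6800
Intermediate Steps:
x = -2 (x = -4 + (-3 - 1*(-5)) = -4 + (-3 + 5) = -4 + 2 = -2)
g = -6/25 (g = -6/(5*5) = -⅕*6/5 = -6/25 ≈ -0.24000)
Q = 6 (Q = -(6 + 0)*(-2 - 3)/5 = -6*(-5)/5 = -⅕*(-30) = 6)
n(m, p) = 7*p (n(m, p) = 6*p + p = 7*p)
(-4 - 1*(-2))*2 + n(0, g) = (-4 - 1*(-2))*2 + 7*(-6/25) = (-4 + 2)*2 - 42/25 = -2*2 - 42/25 = -4 - 42/25 = -142/25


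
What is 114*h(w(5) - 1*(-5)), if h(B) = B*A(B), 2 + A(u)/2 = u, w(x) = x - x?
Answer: 3420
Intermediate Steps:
w(x) = 0
A(u) = -4 + 2*u
h(B) = B*(-4 + 2*B)
114*h(w(5) - 1*(-5)) = 114*(2*(0 - 1*(-5))*(-2 + (0 - 1*(-5)))) = 114*(2*(0 + 5)*(-2 + (0 + 5))) = 114*(2*5*(-2 + 5)) = 114*(2*5*3) = 114*30 = 3420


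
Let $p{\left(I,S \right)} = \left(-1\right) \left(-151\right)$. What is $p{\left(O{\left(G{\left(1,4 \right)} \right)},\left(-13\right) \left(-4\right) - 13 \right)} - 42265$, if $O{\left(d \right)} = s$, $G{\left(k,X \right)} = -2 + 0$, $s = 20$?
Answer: $-42114$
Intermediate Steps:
$G{\left(k,X \right)} = -2$
$O{\left(d \right)} = 20$
$p{\left(I,S \right)} = 151$
$p{\left(O{\left(G{\left(1,4 \right)} \right)},\left(-13\right) \left(-4\right) - 13 \right)} - 42265 = 151 - 42265 = -42114$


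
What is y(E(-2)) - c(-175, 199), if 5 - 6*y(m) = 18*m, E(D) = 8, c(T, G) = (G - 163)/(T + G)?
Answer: -74/3 ≈ -24.667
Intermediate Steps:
c(T, G) = (-163 + G)/(G + T)
y(m) = 5/6 - 3*m
y(E(-2)) - c(-175, 199) = (5/6 - 3*8) - (-163 + 199)/(199 - 175) = (5/6 - 24) - 36/24 = -139/6 - 36/24 = -139/6 - 1*3/2 = -139/6 - 3/2 = -74/3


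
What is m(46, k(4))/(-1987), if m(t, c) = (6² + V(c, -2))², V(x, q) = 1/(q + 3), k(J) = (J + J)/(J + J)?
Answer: -1369/1987 ≈ -0.68898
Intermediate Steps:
k(J) = 1 (k(J) = (2*J)/((2*J)) = (2*J)*(1/(2*J)) = 1)
V(x, q) = 1/(3 + q)
m(t, c) = 1369 (m(t, c) = (6² + 1/(3 - 2))² = (36 + 1/1)² = (36 + 1)² = 37² = 1369)
m(46, k(4))/(-1987) = 1369/(-1987) = 1369*(-1/1987) = -1369/1987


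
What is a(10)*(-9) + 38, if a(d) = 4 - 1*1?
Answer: 11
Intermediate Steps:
a(d) = 3 (a(d) = 4 - 1 = 3)
a(10)*(-9) + 38 = 3*(-9) + 38 = -27 + 38 = 11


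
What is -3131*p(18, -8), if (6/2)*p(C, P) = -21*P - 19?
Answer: -466519/3 ≈ -1.5551e+5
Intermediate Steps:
p(C, P) = -19/3 - 7*P (p(C, P) = (-21*P - 19)/3 = (-19 - 21*P)/3 = -19/3 - 7*P)
-3131*p(18, -8) = -3131*(-19/3 - 7*(-8)) = -3131*(-19/3 + 56) = -3131*149/3 = -466519/3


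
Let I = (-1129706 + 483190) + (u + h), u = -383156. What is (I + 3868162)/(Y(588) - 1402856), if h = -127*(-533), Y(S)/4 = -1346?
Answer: -2906181/1408240 ≈ -2.0637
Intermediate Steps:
Y(S) = -5384 (Y(S) = 4*(-1346) = -5384)
h = 67691
I = -961981 (I = (-1129706 + 483190) + (-383156 + 67691) = -646516 - 315465 = -961981)
(I + 3868162)/(Y(588) - 1402856) = (-961981 + 3868162)/(-5384 - 1402856) = 2906181/(-1408240) = 2906181*(-1/1408240) = -2906181/1408240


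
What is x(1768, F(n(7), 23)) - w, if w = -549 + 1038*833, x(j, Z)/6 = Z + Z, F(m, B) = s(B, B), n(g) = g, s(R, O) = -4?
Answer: -864153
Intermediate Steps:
F(m, B) = -4
x(j, Z) = 12*Z (x(j, Z) = 6*(Z + Z) = 6*(2*Z) = 12*Z)
w = 864105 (w = -549 + 864654 = 864105)
x(1768, F(n(7), 23)) - w = 12*(-4) - 1*864105 = -48 - 864105 = -864153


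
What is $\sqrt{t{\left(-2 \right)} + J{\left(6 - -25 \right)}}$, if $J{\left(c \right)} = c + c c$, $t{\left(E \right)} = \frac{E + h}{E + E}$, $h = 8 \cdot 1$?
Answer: $\frac{\sqrt{3962}}{2} \approx 31.472$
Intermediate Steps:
$h = 8$
$t{\left(E \right)} = \frac{8 + E}{2 E}$ ($t{\left(E \right)} = \frac{E + 8}{E + E} = \frac{8 + E}{2 E}$)
$J{\left(c \right)} = c + c^{2}$
$\sqrt{t{\left(-2 \right)} + J{\left(6 - -25 \right)}} = \sqrt{\frac{8 - 2}{2 \left(-2\right)} + \left(6 - -25\right) \left(1 + \left(6 - -25\right)\right)} = \sqrt{\frac{1}{2} \left(- \frac{1}{2}\right) 6 + \left(6 + 25\right) \left(1 + \left(6 + 25\right)\right)} = \sqrt{- \frac{3}{2} + 31 \left(1 + 31\right)} = \sqrt{- \frac{3}{2} + 31 \cdot 32} = \sqrt{- \frac{3}{2} + 992} = \sqrt{\frac{1981}{2}} = \frac{\sqrt{3962}}{2}$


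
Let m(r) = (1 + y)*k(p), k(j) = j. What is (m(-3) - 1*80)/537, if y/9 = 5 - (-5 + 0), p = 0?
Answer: -80/537 ≈ -0.14898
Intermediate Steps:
y = 90 (y = 9*(5 - (-5 + 0)) = 9*(5 - 1*(-5)) = 9*(5 + 5) = 9*10 = 90)
m(r) = 0 (m(r) = (1 + 90)*0 = 91*0 = 0)
(m(-3) - 1*80)/537 = (0 - 1*80)/537 = (0 - 80)*(1/537) = -80*1/537 = -80/537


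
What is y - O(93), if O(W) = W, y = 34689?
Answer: 34596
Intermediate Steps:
y - O(93) = 34689 - 1*93 = 34689 - 93 = 34596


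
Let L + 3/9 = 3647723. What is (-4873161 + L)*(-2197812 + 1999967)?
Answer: 727340541175/3 ≈ 2.4245e+11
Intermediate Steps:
L = 10943168/3 (L = -⅓ + 3647723 = 10943168/3 ≈ 3.6477e+6)
(-4873161 + L)*(-2197812 + 1999967) = (-4873161 + 10943168/3)*(-2197812 + 1999967) = -3676315/3*(-197845) = 727340541175/3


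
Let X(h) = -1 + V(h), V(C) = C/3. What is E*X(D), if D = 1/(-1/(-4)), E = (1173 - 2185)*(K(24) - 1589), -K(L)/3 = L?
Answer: 1680932/3 ≈ 5.6031e+5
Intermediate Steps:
V(C) = C/3 (V(C) = C*(1/3) = C/3)
K(L) = -3*L
E = 1680932 (E = (1173 - 2185)*(-3*24 - 1589) = -1012*(-72 - 1589) = -1012*(-1661) = 1680932)
D = 4 (D = 1/(-1*(-1/4)) = 1/(1/4) = 4)
X(h) = -1 + h/3
E*X(D) = 1680932*(-1 + (1/3)*4) = 1680932*(-1 + 4/3) = 1680932*(1/3) = 1680932/3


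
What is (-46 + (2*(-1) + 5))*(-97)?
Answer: 4171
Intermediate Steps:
(-46 + (2*(-1) + 5))*(-97) = (-46 + (-2 + 5))*(-97) = (-46 + 3)*(-97) = -43*(-97) = 4171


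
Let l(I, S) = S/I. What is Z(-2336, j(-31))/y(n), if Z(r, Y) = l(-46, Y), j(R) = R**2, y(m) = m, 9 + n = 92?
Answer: -961/3818 ≈ -0.25170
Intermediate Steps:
n = 83 (n = -9 + 92 = 83)
Z(r, Y) = -Y/46 (Z(r, Y) = Y/(-46) = Y*(-1/46) = -Y/46)
Z(-2336, j(-31))/y(n) = -1/46*(-31)**2/83 = -1/46*961*(1/83) = -961/46*1/83 = -961/3818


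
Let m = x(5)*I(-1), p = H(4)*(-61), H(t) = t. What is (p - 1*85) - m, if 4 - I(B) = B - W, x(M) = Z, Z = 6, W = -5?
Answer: -329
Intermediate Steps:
x(M) = 6
p = -244 (p = 4*(-61) = -244)
I(B) = -1 - B (I(B) = 4 - (B - 1*(-5)) = 4 - (B + 5) = 4 - (5 + B) = 4 + (-5 - B) = -1 - B)
m = 0 (m = 6*(-1 - 1*(-1)) = 6*(-1 + 1) = 6*0 = 0)
(p - 1*85) - m = (-244 - 1*85) - 1*0 = (-244 - 85) + 0 = -329 + 0 = -329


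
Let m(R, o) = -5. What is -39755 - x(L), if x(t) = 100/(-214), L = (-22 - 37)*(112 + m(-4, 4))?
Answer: -4253735/107 ≈ -39755.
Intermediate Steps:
L = -6313 (L = (-22 - 37)*(112 - 5) = -59*107 = -6313)
x(t) = -50/107 (x(t) = 100*(-1/214) = -50/107)
-39755 - x(L) = -39755 - 1*(-50/107) = -39755 + 50/107 = -4253735/107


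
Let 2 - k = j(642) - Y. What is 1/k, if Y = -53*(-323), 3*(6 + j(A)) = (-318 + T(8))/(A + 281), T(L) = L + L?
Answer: 2769/47424965 ≈ 5.8387e-5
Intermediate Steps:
T(L) = 2*L
j(A) = -6 - 302/(3*(281 + A)) (j(A) = -6 + ((-318 + 2*8)/(A + 281))/3 = -6 + ((-318 + 16)/(281 + A))/3 = -6 + (-302/(281 + A))/3 = -6 - 302/(3*(281 + A)))
Y = 17119
k = 47424965/2769 (k = 2 - (2*(-2680 - 9*642)/(3*(281 + 642)) - 1*17119) = 2 - ((⅔)*(-2680 - 5778)/923 - 17119) = 2 - ((⅔)*(1/923)*(-8458) - 17119) = 2 - (-16916/2769 - 17119) = 2 - 1*(-47419427/2769) = 2 + 47419427/2769 = 47424965/2769 ≈ 17127.)
1/k = 1/(47424965/2769) = 2769/47424965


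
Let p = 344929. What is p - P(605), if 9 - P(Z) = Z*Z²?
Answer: 221790045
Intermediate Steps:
P(Z) = 9 - Z³ (P(Z) = 9 - Z*Z² = 9 - Z³)
p - P(605) = 344929 - (9 - 1*605³) = 344929 - (9 - 1*221445125) = 344929 - (9 - 221445125) = 344929 - 1*(-221445116) = 344929 + 221445116 = 221790045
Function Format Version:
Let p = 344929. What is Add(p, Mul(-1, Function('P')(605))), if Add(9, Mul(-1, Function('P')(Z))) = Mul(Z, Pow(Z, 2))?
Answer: 221790045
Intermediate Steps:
Function('P')(Z) = Add(9, Mul(-1, Pow(Z, 3))) (Function('P')(Z) = Add(9, Mul(-1, Mul(Z, Pow(Z, 2)))) = Add(9, Mul(-1, Pow(Z, 3))))
Add(p, Mul(-1, Function('P')(605))) = Add(344929, Mul(-1, Add(9, Mul(-1, Pow(605, 3))))) = Add(344929, Mul(-1, Add(9, Mul(-1, 221445125)))) = Add(344929, Mul(-1, Add(9, -221445125))) = Add(344929, Mul(-1, -221445116)) = Add(344929, 221445116) = 221790045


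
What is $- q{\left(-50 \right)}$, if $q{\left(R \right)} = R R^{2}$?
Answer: $125000$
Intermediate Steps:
$q{\left(R \right)} = R^{3}$
$- q{\left(-50 \right)} = - \left(-50\right)^{3} = \left(-1\right) \left(-125000\right) = 125000$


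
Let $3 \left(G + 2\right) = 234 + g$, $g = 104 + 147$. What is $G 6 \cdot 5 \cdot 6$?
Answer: $28740$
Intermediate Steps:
$g = 251$
$G = \frac{479}{3}$ ($G = -2 + \frac{234 + 251}{3} = -2 + \frac{1}{3} \cdot 485 = -2 + \frac{485}{3} = \frac{479}{3} \approx 159.67$)
$G 6 \cdot 5 \cdot 6 = \frac{479 \cdot 6 \cdot 5 \cdot 6}{3} = \frac{479 \cdot 30 \cdot 6}{3} = \frac{479}{3} \cdot 180 = 28740$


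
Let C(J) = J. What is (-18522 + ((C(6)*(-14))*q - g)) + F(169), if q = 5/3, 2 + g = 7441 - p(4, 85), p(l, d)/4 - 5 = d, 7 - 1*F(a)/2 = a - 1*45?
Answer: -25975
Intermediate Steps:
F(a) = 104 - 2*a (F(a) = 14 - 2*(a - 1*45) = 14 - 2*(a - 45) = 14 - 2*(-45 + a) = 14 + (90 - 2*a) = 104 - 2*a)
p(l, d) = 20 + 4*d
g = 7079 (g = -2 + (7441 - (20 + 4*85)) = -2 + (7441 - (20 + 340)) = -2 + (7441 - 1*360) = -2 + (7441 - 360) = -2 + 7081 = 7079)
q = 5/3 (q = 5*(⅓) = 5/3 ≈ 1.6667)
(-18522 + ((C(6)*(-14))*q - g)) + F(169) = (-18522 + ((6*(-14))*(5/3) - 1*7079)) + (104 - 2*169) = (-18522 + (-84*5/3 - 7079)) + (104 - 338) = (-18522 + (-140 - 7079)) - 234 = (-18522 - 7219) - 234 = -25741 - 234 = -25975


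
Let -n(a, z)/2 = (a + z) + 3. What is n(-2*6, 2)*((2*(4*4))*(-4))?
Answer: -1792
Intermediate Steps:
n(a, z) = -6 - 2*a - 2*z (n(a, z) = -2*((a + z) + 3) = -2*(3 + a + z) = -6 - 2*a - 2*z)
n(-2*6, 2)*((2*(4*4))*(-4)) = (-6 - (-4)*6 - 2*2)*((2*(4*4))*(-4)) = (-6 - 2*(-12) - 4)*((2*16)*(-4)) = (-6 + 24 - 4)*(32*(-4)) = 14*(-128) = -1792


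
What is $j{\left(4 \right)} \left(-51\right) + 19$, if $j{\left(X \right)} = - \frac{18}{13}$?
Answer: $\frac{1165}{13} \approx 89.615$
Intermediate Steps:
$j{\left(X \right)} = - \frac{18}{13}$ ($j{\left(X \right)} = \left(-18\right) \frac{1}{13} = - \frac{18}{13}$)
$j{\left(4 \right)} \left(-51\right) + 19 = \left(- \frac{18}{13}\right) \left(-51\right) + 19 = \frac{918}{13} + 19 = \frac{1165}{13}$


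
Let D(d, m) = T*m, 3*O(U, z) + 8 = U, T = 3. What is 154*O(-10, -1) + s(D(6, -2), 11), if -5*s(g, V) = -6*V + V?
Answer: -913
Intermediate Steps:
O(U, z) = -8/3 + U/3
D(d, m) = 3*m
s(g, V) = V (s(g, V) = -(-6*V + V)/5 = -(-1)*V = V)
154*O(-10, -1) + s(D(6, -2), 11) = 154*(-8/3 + (⅓)*(-10)) + 11 = 154*(-8/3 - 10/3) + 11 = 154*(-6) + 11 = -924 + 11 = -913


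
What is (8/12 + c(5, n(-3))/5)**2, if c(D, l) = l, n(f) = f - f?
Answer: 4/9 ≈ 0.44444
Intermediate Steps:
n(f) = 0
(8/12 + c(5, n(-3))/5)**2 = (8/12 + 0/5)**2 = (8*(1/12) + 0*(1/5))**2 = (2/3 + 0)**2 = (2/3)**2 = 4/9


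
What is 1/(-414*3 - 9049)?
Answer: -1/10291 ≈ -9.7172e-5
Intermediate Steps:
1/(-414*3 - 9049) = 1/(-1242 - 9049) = 1/(-10291) = -1/10291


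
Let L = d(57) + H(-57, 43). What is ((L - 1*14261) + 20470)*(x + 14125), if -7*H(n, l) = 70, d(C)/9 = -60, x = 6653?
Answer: 117582702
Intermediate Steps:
d(C) = -540 (d(C) = 9*(-60) = -540)
H(n, l) = -10 (H(n, l) = -1/7*70 = -10)
L = -550 (L = -540 - 10 = -550)
((L - 1*14261) + 20470)*(x + 14125) = ((-550 - 1*14261) + 20470)*(6653 + 14125) = ((-550 - 14261) + 20470)*20778 = (-14811 + 20470)*20778 = 5659*20778 = 117582702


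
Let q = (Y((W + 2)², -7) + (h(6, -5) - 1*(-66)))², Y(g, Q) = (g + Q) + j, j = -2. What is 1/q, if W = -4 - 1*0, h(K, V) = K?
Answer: 1/4489 ≈ 0.00022277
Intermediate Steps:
W = -4 (W = -4 + 0 = -4)
Y(g, Q) = -2 + Q + g (Y(g, Q) = (g + Q) - 2 = (Q + g) - 2 = -2 + Q + g)
q = 4489 (q = ((-2 - 7 + (-4 + 2)²) + (6 - 1*(-66)))² = ((-2 - 7 + (-2)²) + (6 + 66))² = ((-2 - 7 + 4) + 72)² = (-5 + 72)² = 67² = 4489)
1/q = 1/4489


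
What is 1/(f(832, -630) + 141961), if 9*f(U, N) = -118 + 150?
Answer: 9/1277681 ≈ 7.0440e-6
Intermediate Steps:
f(U, N) = 32/9 (f(U, N) = (-118 + 150)/9 = (1/9)*32 = 32/9)
1/(f(832, -630) + 141961) = 1/(32/9 + 141961) = 1/(1277681/9) = 9/1277681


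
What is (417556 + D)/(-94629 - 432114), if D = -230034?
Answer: -187522/526743 ≈ -0.35600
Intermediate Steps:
(417556 + D)/(-94629 - 432114) = (417556 - 230034)/(-94629 - 432114) = 187522/(-526743) = 187522*(-1/526743) = -187522/526743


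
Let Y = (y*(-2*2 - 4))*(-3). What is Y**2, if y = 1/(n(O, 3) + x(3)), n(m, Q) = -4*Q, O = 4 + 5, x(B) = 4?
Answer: 9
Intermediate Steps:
O = 9
y = -1/8 (y = 1/(-4*3 + 4) = 1/(-12 + 4) = 1/(-8) = -1/8 ≈ -0.12500)
Y = -3 (Y = -(-2*2 - 4)/8*(-3) = -(-4 - 4)/8*(-3) = -1/8*(-8)*(-3) = 1*(-3) = -3)
Y**2 = (-3)**2 = 9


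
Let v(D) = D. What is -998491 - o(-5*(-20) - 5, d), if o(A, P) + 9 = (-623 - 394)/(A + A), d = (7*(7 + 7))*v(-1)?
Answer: -189710563/190 ≈ -9.9848e+5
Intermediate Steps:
d = -98 (d = (7*(7 + 7))*(-1) = (7*14)*(-1) = 98*(-1) = -98)
o(A, P) = -9 - 1017/(2*A) (o(A, P) = -9 + (-623 - 394)/(A + A) = -9 - 1017*1/(2*A) = -9 - 1017/(2*A))
-998491 - o(-5*(-20) - 5, d) = -998491 - (-9 - 1017/(2*(-5*(-20) - 5))) = -998491 - (-9 - 1017/(2*(100 - 5))) = -998491 - (-9 - 1017/2/95) = -998491 - (-9 - 1017/2*1/95) = -998491 - (-9 - 1017/190) = -998491 - 1*(-2727/190) = -998491 + 2727/190 = -189710563/190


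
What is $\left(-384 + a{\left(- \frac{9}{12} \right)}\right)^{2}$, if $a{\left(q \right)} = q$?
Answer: $\frac{2368521}{16} \approx 1.4803 \cdot 10^{5}$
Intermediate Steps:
$\left(-384 + a{\left(- \frac{9}{12} \right)}\right)^{2} = \left(-384 - \frac{9}{12}\right)^{2} = \left(-384 - \frac{3}{4}\right)^{2} = \left(- \frac{1539}{4}\right)^{2} = \frac{2368521}{16}$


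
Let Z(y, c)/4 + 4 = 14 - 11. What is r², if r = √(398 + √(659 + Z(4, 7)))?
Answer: 398 + √655 ≈ 423.59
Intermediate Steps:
Z(y, c) = -4 (Z(y, c) = -16 + 4*(14 - 11) = -16 + 4*3 = -16 + 12 = -4)
r = √(398 + √655) (r = √(398 + √(659 - 4)) = √(398 + √655) ≈ 20.581)
r² = (√(398 + √655))² = 398 + √655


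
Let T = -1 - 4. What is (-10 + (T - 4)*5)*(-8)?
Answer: 440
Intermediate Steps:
T = -5
(-10 + (T - 4)*5)*(-8) = (-10 + (-5 - 4)*5)*(-8) = (-10 - 9*5)*(-8) = (-10 - 45)*(-8) = -55*(-8) = 440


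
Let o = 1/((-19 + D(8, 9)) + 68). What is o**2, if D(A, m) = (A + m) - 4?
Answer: 1/3844 ≈ 0.00026015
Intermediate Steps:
D(A, m) = -4 + A + m
o = 1/62 (o = 1/((-19 + (-4 + 8 + 9)) + 68) = 1/((-19 + 13) + 68) = 1/(-6 + 68) = 1/62 ≈ 0.016129)
o**2 = (1/62)**2 = 1/3844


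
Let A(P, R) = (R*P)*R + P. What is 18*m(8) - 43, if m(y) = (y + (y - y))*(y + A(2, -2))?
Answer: 2549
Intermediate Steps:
A(P, R) = P + P*R² (A(P, R) = (P*R)*R + P = P*R² + P = P + P*R²)
m(y) = y*(10 + y) (m(y) = (y + (y - y))*(y + 2*(1 + (-2)²)) = (y + 0)*(y + 2*(1 + 4)) = y*(y + 2*5) = y*(y + 10) = y*(10 + y))
18*m(8) - 43 = 18*(8*(10 + 8)) - 43 = 18*(8*18) - 43 = 18*144 - 43 = 2592 - 43 = 2549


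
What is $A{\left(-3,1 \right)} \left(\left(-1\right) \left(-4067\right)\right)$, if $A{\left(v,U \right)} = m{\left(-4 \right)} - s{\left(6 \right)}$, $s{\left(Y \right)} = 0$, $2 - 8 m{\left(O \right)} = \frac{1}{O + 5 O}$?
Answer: $\frac{199283}{192} \approx 1037.9$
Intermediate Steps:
$m{\left(O \right)} = \frac{1}{4} - \frac{1}{48 O}$ ($m{\left(O \right)} = \frac{1}{4} - \frac{1}{8 \left(O + 5 O\right)} = \frac{1}{4} - \frac{1}{8 \cdot 6 O} = \frac{1}{4} - \frac{\frac{1}{6} \frac{1}{O}}{8} = \frac{1}{4} - \frac{1}{48 O}$)
$A{\left(v,U \right)} = \frac{49}{192}$ ($A{\left(v,U \right)} = \frac{-1 + 12 \left(-4\right)}{48 \left(-4\right)} - 0 = \frac{1}{48} \left(- \frac{1}{4}\right) \left(-1 - 48\right) + 0 = \frac{1}{48} \left(- \frac{1}{4}\right) \left(-49\right) + 0 = \frac{49}{192} + 0 = \frac{49}{192}$)
$A{\left(-3,1 \right)} \left(\left(-1\right) \left(-4067\right)\right) = \frac{49 \left(\left(-1\right) \left(-4067\right)\right)}{192} = \frac{49}{192} \cdot 4067 = \frac{199283}{192}$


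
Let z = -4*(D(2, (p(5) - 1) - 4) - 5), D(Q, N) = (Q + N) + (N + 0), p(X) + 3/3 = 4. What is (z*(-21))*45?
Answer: -26460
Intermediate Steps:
p(X) = 3 (p(X) = -1 + 4 = 3)
D(Q, N) = Q + 2*N (D(Q, N) = (N + Q) + N = Q + 2*N)
z = 28 (z = -4*((2 + 2*((3 - 1) - 4)) - 5) = -4*((2 + 2*(2 - 4)) - 5) = -4*((2 + 2*(-2)) - 5) = -4*((2 - 4) - 5) = -4*(-2 - 5) = -4*(-7) = 28)
(z*(-21))*45 = (28*(-21))*45 = -588*45 = -26460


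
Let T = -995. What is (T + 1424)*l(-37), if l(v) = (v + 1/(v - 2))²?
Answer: 22936496/39 ≈ 5.8812e+5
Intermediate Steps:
l(v) = (v + 1/(-2 + v))²
(T + 1424)*l(-37) = (-995 + 1424)*((1 + (-37)² - 2*(-37))²/(-2 - 37)²) = 429*((1 + 1369 + 74)²/(-39)²) = 429*((1/1521)*1444²) = 429*((1/1521)*2085136) = 429*(2085136/1521) = 22936496/39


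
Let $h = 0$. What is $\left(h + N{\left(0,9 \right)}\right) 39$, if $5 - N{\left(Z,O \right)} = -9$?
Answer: $546$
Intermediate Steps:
$N{\left(Z,O \right)} = 14$ ($N{\left(Z,O \right)} = 5 - -9 = 5 + 9 = 14$)
$\left(h + N{\left(0,9 \right)}\right) 39 = \left(0 + 14\right) 39 = 14 \cdot 39 = 546$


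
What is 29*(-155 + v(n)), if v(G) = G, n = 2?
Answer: -4437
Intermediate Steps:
29*(-155 + v(n)) = 29*(-155 + 2) = 29*(-153) = -4437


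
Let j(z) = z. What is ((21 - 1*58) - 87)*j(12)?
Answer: -1488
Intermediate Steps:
((21 - 1*58) - 87)*j(12) = ((21 - 1*58) - 87)*12 = ((21 - 58) - 87)*12 = (-37 - 87)*12 = -124*12 = -1488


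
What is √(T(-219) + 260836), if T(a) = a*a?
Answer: √308797 ≈ 555.70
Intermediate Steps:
T(a) = a²
√(T(-219) + 260836) = √((-219)² + 260836) = √(47961 + 260836) = √308797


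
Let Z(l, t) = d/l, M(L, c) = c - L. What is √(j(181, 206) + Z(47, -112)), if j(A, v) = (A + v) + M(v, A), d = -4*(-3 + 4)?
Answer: 9*√9870/47 ≈ 19.024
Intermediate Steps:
d = -4 (d = -4*1 = -4)
Z(l, t) = -4/l
j(A, v) = 2*A (j(A, v) = (A + v) + (A - v) = 2*A)
√(j(181, 206) + Z(47, -112)) = √(2*181 - 4/47) = √(362 - 4*1/47) = √(362 - 4/47) = √(17010/47) = 9*√9870/47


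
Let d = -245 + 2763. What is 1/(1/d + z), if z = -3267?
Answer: -2518/8226305 ≈ -0.00030609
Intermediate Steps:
d = 2518
1/(1/d + z) = 1/(1/2518 - 3267) = 1/(-8226305/2518) = -2518/8226305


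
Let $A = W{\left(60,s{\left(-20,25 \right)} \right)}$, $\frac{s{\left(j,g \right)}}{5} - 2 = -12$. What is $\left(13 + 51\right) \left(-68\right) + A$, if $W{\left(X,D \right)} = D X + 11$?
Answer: $-7341$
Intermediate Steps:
$s{\left(j,g \right)} = -50$ ($s{\left(j,g \right)} = 10 + 5 \left(-12\right) = 10 - 60 = -50$)
$W{\left(X,D \right)} = 11 + D X$
$A = -2989$ ($A = 11 - 3000 = -2989$)
$\left(13 + 51\right) \left(-68\right) + A = \left(13 + 51\right) \left(-68\right) - 2989 = 64 \left(-68\right) - 2989 = -4352 - 2989 = -7341$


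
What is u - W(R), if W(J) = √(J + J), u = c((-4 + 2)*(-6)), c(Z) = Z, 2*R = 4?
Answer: 10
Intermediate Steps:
R = 2 (R = (½)*4 = 2)
u = 12 (u = (-4 + 2)*(-6) = -2*(-6) = 12)
W(J) = √2*√J (W(J) = √(2*J) = √2*√J)
u - W(R) = 12 - √2*√2 = 12 - 1*2 = 12 - 2 = 10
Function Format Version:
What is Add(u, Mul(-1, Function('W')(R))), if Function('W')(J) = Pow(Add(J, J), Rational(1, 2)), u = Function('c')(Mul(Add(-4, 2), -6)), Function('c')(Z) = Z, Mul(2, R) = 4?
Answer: 10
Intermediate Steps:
R = 2 (R = Mul(Rational(1, 2), 4) = 2)
u = 12 (u = Mul(Add(-4, 2), -6) = Mul(-2, -6) = 12)
Function('W')(J) = Mul(Pow(2, Rational(1, 2)), Pow(J, Rational(1, 2))) (Function('W')(J) = Pow(Mul(2, J), Rational(1, 2)) = Mul(Pow(2, Rational(1, 2)), Pow(J, Rational(1, 2))))
Add(u, Mul(-1, Function('W')(R))) = Add(12, Mul(-1, Mul(Pow(2, Rational(1, 2)), Pow(2, Rational(1, 2))))) = Add(12, Mul(-1, 2)) = Add(12, -2) = 10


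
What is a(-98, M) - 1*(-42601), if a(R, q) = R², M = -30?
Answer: 52205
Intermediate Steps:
a(-98, M) - 1*(-42601) = (-98)² - 1*(-42601) = 9604 + 42601 = 52205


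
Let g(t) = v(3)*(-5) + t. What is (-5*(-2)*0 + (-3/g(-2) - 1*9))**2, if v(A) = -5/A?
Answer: 32400/361 ≈ 89.751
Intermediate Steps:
g(t) = 25/3 + t (g(t) = -5/3*(-5) + t = 25/3 + t)
(-5*(-2)*0 + (-3/g(-2) - 1*9))**2 = (-5*(-2)*0 + (-3/(25/3 - 2) - 1*9))**2 = (10*0 + (-3/19/3 - 9))**2 = (0 + (-3*3/19 - 9))**2 = (0 + (-9/19 - 9))**2 = (0 - 180/19)**2 = (-180/19)**2 = 32400/361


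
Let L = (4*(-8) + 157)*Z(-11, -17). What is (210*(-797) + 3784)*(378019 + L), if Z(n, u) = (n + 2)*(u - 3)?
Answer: -65519301134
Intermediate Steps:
Z(n, u) = (-3 + u)*(2 + n) (Z(n, u) = (2 + n)*(-3 + u) = (-3 + u)*(2 + n))
L = 22500 (L = (4*(-8) + 157)*(-6 - 3*(-11) + 2*(-17) - 11*(-17)) = (-32 + 157)*(-6 + 33 - 34 + 187) = 125*180 = 22500)
(210*(-797) + 3784)*(378019 + L) = (210*(-797) + 3784)*(378019 + 22500) = (-167370 + 3784)*400519 = -163586*400519 = -65519301134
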